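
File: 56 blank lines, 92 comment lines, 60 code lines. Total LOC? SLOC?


Total LOC = blank + comment + code
Total LOC = 56 + 92 + 60 = 208
SLOC (source only) = code = 60

Total LOC: 208, SLOC: 60


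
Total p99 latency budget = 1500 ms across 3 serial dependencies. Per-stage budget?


Formula: per_stage = total_budget / stages
per_stage = 1500 / 3
per_stage = 500.0 ms

500.0 ms


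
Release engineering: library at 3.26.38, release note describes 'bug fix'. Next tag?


Current: 3.26.38
Change category: 'bug fix' → patch bump
SemVer rule: patch bump → increment PATCH (MAJOR and MINOR unchanged)
New: 3.26.39

3.26.39


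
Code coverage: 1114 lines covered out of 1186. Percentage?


Coverage = covered / total * 100
Coverage = 1114 / 1186 * 100
Coverage = 93.93%

93.93%


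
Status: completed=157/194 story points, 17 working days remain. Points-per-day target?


Formula: Required rate = Remaining points / Days left
Remaining = 194 - 157 = 37 points
Required rate = 37 / 17 = 2.18 points/day

2.18 points/day


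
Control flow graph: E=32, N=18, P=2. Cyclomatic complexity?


Formula: V(G) = E - N + 2P
V(G) = 32 - 18 + 2*2
V(G) = 14 + 4
V(G) = 18

18


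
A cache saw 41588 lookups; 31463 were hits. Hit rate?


Formula: hit rate = hits / (hits + misses) * 100
hit rate = 31463 / (31463 + 10125) * 100
hit rate = 31463 / 41588 * 100
hit rate = 75.65%

75.65%


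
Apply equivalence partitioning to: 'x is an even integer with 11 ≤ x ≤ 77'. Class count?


Constraint: even integers in [11, 77]
Class 1: x < 11 — out-of-range invalid
Class 2: x in [11,77] but odd — wrong type invalid
Class 3: x in [11,77] and even — valid
Class 4: x > 77 — out-of-range invalid
Total equivalence classes: 4

4 equivalence classes


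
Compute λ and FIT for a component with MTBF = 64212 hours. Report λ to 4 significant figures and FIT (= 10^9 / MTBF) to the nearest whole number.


Formula: λ = 1 / MTBF; FIT = λ × 1e9 = 1e9 / MTBF
λ = 1 / 64212 ≈ 1.557e-05 failures/hour
FIT = 1e9 / 64212 ≈ 15573 failures per 1e9 hours (nearest whole number)

λ = 1.557e-05 /h, FIT = 15573


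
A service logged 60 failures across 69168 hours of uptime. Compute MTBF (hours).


Formula: MTBF = Total operating time / Number of failures
MTBF = 69168 / 60
MTBF = 1152.8 hours

1152.8 hours


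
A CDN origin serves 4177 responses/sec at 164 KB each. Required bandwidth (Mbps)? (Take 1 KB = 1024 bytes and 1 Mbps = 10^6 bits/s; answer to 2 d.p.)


Formula: Mbps = payload_bytes * RPS * 8 / 1e6
Payload per request = 164 KB = 164 * 1024 = 167936 bytes
Total bytes/sec = 167936 * 4177 = 701468672
Total bits/sec = 701468672 * 8 = 5611749376
Mbps = 5611749376 / 1e6 = 5611.75

5611.75 Mbps


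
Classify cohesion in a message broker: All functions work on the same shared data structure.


Reasoning: Functions share data
Type: Communicational cohesion

Communicational cohesion


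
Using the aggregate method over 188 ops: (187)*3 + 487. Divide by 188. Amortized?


Formula: Amortized cost = Total cost / Operations
Total cost = (187 * 3) + (1 * 487)
Total cost = 561 + 487 = 1048
Amortized = 1048 / 188 = 5.5745

5.5745


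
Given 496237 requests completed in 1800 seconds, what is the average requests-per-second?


Formula: throughput = requests / seconds
throughput = 496237 / 1800
throughput = 275.69 requests/second

275.69 requests/second


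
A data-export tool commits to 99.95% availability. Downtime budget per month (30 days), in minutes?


Formula: allowed downtime = period * (100 - SLA) / 100
Period (month (30 days)) = 43200 minutes
Unavailability fraction = (100 - 99.95) / 100
Allowed downtime = 43200 * (100 - 99.95) / 100
Allowed downtime = 21.6 minutes

21.6 minutes


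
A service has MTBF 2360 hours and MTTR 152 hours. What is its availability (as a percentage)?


Availability = MTBF / (MTBF + MTTR)
Availability = 2360 / (2360 + 152)
Availability = 2360 / 2512
Availability = 93.949%

93.949%


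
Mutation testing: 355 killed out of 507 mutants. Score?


Mutation score = killed / total * 100
Mutation score = 355 / 507 * 100
Mutation score = 70.02%

70.02%


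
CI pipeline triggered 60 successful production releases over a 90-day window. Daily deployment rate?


Formula: deployments per day = releases / days
= 60 / 90
= 0.667 deploys/day
(equivalently, 4.67 deploys/week)

0.667 deploys/day


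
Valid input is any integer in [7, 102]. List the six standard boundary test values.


Range: [7, 102]
Boundaries: just below min, min, min+1, max-1, max, just above max
Values: [6, 7, 8, 101, 102, 103]

[6, 7, 8, 101, 102, 103]


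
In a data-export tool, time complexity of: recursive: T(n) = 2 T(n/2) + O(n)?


Reasoning: master theorem case 2 (merge-sort recurrence)
Complexity: O(n log n)

O(n log n)


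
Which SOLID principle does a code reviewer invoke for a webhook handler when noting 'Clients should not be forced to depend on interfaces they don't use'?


This describes the Interface Segregation Principle (ISP)

Interface Segregation Principle (ISP)


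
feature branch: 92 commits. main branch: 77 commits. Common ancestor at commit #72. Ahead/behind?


Common ancestor: commit #72
feature commits after divergence: 92 - 72 = 20
main commits after divergence: 77 - 72 = 5
feature is 20 commits ahead of main
main is 5 commits ahead of feature

feature ahead: 20, main ahead: 5


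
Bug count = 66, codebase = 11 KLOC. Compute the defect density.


Defect density = defects / KLOC
Defect density = 66 / 11
Defect density = 6.0 defects/KLOC

6.0 defects/KLOC


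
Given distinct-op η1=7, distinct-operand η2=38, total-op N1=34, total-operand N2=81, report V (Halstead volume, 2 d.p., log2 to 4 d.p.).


Formula: V = N * log2(η), where N = N1 + N2 and η = η1 + η2
η = 7 + 38 = 45
N = 34 + 81 = 115
log2(45) ≈ 5.4919
V = 115 * 5.4919 = 631.57

631.57


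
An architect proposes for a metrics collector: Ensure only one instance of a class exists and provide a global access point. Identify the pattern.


This matches the Singleton pattern

Singleton


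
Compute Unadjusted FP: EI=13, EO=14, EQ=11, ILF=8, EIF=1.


UFP = EI*4 + EO*5 + EQ*4 + ILF*10 + EIF*7
UFP = 13*4 + 14*5 + 11*4 + 8*10 + 1*7
UFP = 52 + 70 + 44 + 80 + 7
UFP = 253

253


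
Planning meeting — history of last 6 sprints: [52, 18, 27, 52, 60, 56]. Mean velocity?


Formula: Avg velocity = Total points / Number of sprints
Points: [52, 18, 27, 52, 60, 56]
Sum = 52 + 18 + 27 + 52 + 60 + 56 = 265
Avg velocity = 265 / 6 = 44.17 points/sprint

44.17 points/sprint


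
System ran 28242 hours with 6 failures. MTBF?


Formula: MTBF = Total operating time / Number of failures
MTBF = 28242 / 6
MTBF = 4707.0 hours

4707.0 hours


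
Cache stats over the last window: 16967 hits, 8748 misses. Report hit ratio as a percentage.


Formula: hit rate = hits / (hits + misses) * 100
hit rate = 16967 / (16967 + 8748) * 100
hit rate = 16967 / 25715 * 100
hit rate = 65.98%

65.98%


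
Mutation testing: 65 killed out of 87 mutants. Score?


Mutation score = killed / total * 100
Mutation score = 65 / 87 * 100
Mutation score = 74.71%

74.71%


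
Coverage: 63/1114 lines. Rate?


Coverage = covered / total * 100
Coverage = 63 / 1114 * 100
Coverage = 5.66%

5.66%


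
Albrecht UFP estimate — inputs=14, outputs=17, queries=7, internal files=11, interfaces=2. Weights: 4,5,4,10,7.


UFP = EI*4 + EO*5 + EQ*4 + ILF*10 + EIF*7
UFP = 14*4 + 17*5 + 7*4 + 11*10 + 2*7
UFP = 56 + 85 + 28 + 110 + 14
UFP = 293

293


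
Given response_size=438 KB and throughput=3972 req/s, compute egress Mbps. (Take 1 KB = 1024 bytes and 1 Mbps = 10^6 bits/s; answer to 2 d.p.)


Formula: Mbps = payload_bytes * RPS * 8 / 1e6
Payload per request = 438 KB = 438 * 1024 = 448512 bytes
Total bytes/sec = 448512 * 3972 = 1781489664
Total bits/sec = 1781489664 * 8 = 14251917312
Mbps = 14251917312 / 1e6 = 14251.92

14251.92 Mbps


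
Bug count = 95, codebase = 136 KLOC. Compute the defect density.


Defect density = defects / KLOC
Defect density = 95 / 136
Defect density = 0.699 defects/KLOC

0.699 defects/KLOC


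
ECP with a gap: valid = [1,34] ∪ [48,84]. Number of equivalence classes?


Valid ranges: [1,34] and [48,84]
Class 1: x < 1 — invalid
Class 2: 1 ≤ x ≤ 34 — valid
Class 3: 34 < x < 48 — invalid (gap between ranges)
Class 4: 48 ≤ x ≤ 84 — valid
Class 5: x > 84 — invalid
Total equivalence classes: 5

5 equivalence classes


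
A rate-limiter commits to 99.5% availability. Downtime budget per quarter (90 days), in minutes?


Formula: allowed downtime = period * (100 - SLA) / 100
Period (quarter (90 days)) = 129600 minutes
Unavailability fraction = (100 - 99.5) / 100
Allowed downtime = 129600 * (100 - 99.5) / 100
Allowed downtime = 648.0 minutes

648.0 minutes


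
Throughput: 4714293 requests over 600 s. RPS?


Formula: throughput = requests / seconds
throughput = 4714293 / 600
throughput = 7857.16 requests/second

7857.16 requests/second


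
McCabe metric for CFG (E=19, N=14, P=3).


Formula: V(G) = E - N + 2P
V(G) = 19 - 14 + 2*3
V(G) = 5 + 6
V(G) = 11

11


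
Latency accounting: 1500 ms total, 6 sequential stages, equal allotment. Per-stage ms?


Formula: per_stage = total_budget / stages
per_stage = 1500 / 6
per_stage = 250.0 ms

250.0 ms


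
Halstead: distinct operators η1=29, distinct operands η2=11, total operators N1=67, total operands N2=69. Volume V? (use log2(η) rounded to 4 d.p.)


Formula: V = N * log2(η), where N = N1 + N2 and η = η1 + η2
η = 29 + 11 = 40
N = 67 + 69 = 136
log2(40) ≈ 5.3219
V = 136 * 5.3219 = 723.78

723.78


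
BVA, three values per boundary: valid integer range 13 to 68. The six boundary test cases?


Range: [13, 68]
Boundaries: just below min, min, min+1, max-1, max, just above max
Values: [12, 13, 14, 67, 68, 69]

[12, 13, 14, 67, 68, 69]


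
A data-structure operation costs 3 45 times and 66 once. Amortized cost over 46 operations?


Formula: Amortized cost = Total cost / Operations
Total cost = (45 * 3) + (1 * 66)
Total cost = 135 + 66 = 201
Amortized = 201 / 46 = 4.3696

4.3696


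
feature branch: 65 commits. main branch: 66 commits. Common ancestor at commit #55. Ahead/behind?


Common ancestor: commit #55
feature commits after divergence: 65 - 55 = 10
main commits after divergence: 66 - 55 = 11
feature is 10 commits ahead of main
main is 11 commits ahead of feature

feature ahead: 10, main ahead: 11


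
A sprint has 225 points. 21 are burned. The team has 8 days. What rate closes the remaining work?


Formula: Required rate = Remaining points / Days left
Remaining = 225 - 21 = 204 points
Required rate = 204 / 8 = 25.5 points/day

25.5 points/day


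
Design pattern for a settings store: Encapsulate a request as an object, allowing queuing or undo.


This matches the Command pattern

Command


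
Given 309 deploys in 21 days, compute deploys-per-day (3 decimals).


Formula: deployments per day = releases / days
= 309 / 21
= 14.714 deploys/day
(equivalently, 103.0 deploys/week)

14.714 deploys/day


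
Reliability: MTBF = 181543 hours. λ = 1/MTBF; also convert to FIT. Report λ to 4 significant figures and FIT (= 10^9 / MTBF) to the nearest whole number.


Formula: λ = 1 / MTBF; FIT = λ × 1e9 = 1e9 / MTBF
λ = 1 / 181543 ≈ 5.508e-06 failures/hour
FIT = 1e9 / 181543 ≈ 5508 failures per 1e9 hours (nearest whole number)

λ = 5.508e-06 /h, FIT = 5508


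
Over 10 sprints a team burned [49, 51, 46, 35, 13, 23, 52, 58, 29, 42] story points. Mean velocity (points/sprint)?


Formula: Avg velocity = Total points / Number of sprints
Points: [49, 51, 46, 35, 13, 23, 52, 58, 29, 42]
Sum = 49 + 51 + 46 + 35 + 13 + 23 + 52 + 58 + 29 + 42 = 398
Avg velocity = 398 / 10 = 39.8 points/sprint

39.8 points/sprint


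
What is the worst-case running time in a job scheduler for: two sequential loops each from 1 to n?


Reasoning: sequential dominates: O(n) + O(n) = O(n)
Complexity: O(n)

O(n)


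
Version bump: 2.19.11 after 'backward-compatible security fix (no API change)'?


Current: 2.19.11
Change category: 'backward-compatible security fix (no API change)' → patch bump
SemVer rule: patch bump → increment PATCH (MAJOR and MINOR unchanged)
New: 2.19.12

2.19.12


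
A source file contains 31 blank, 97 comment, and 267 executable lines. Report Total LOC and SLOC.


Total LOC = blank + comment + code
Total LOC = 31 + 97 + 267 = 395
SLOC (source only) = code = 267

Total LOC: 395, SLOC: 267


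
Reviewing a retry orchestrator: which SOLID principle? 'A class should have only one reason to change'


This describes the Single Responsibility Principle (SRP)

Single Responsibility Principle (SRP)


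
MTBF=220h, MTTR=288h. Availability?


Availability = MTBF / (MTBF + MTTR)
Availability = 220 / (220 + 288)
Availability = 220 / 508
Availability = 43.3071%

43.3071%


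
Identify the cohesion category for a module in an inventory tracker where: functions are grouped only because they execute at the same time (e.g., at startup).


Reasoning: Related by timing only
Type: Temporal cohesion

Temporal cohesion


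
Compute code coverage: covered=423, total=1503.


Coverage = covered / total * 100
Coverage = 423 / 1503 * 100
Coverage = 28.14%

28.14%


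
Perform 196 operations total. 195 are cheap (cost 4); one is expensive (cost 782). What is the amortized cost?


Formula: Amortized cost = Total cost / Operations
Total cost = (195 * 4) + (1 * 782)
Total cost = 780 + 782 = 1562
Amortized = 1562 / 196 = 7.9694

7.9694


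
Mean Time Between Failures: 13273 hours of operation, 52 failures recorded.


Formula: MTBF = Total operating time / Number of failures
MTBF = 13273 / 52
MTBF = 255.25 hours

255.25 hours


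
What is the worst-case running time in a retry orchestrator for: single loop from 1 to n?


Reasoning: one pass through n items
Complexity: O(n)

O(n)


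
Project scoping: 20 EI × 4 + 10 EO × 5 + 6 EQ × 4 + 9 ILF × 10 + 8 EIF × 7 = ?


UFP = EI*4 + EO*5 + EQ*4 + ILF*10 + EIF*7
UFP = 20*4 + 10*5 + 6*4 + 9*10 + 8*7
UFP = 80 + 50 + 24 + 90 + 56
UFP = 300

300


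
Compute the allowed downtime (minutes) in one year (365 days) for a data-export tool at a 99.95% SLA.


Formula: allowed downtime = period * (100 - SLA) / 100
Period (year (365 days)) = 525600 minutes
Unavailability fraction = (100 - 99.95) / 100
Allowed downtime = 525600 * (100 - 99.95) / 100
Allowed downtime = 262.8 minutes

262.8 minutes


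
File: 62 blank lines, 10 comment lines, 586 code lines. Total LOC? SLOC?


Total LOC = blank + comment + code
Total LOC = 62 + 10 + 586 = 658
SLOC (source only) = code = 586

Total LOC: 658, SLOC: 586


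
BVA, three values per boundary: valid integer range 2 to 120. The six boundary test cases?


Range: [2, 120]
Boundaries: just below min, min, min+1, max-1, max, just above max
Values: [1, 2, 3, 119, 120, 121]

[1, 2, 3, 119, 120, 121]


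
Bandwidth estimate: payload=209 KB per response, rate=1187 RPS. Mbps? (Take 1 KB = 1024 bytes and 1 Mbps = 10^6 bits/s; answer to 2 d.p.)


Formula: Mbps = payload_bytes * RPS * 8 / 1e6
Payload per request = 209 KB = 209 * 1024 = 214016 bytes
Total bytes/sec = 214016 * 1187 = 254036992
Total bits/sec = 254036992 * 8 = 2032295936
Mbps = 2032295936 / 1e6 = 2032.3

2032.3 Mbps


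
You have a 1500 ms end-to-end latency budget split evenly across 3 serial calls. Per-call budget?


Formula: per_stage = total_budget / stages
per_stage = 1500 / 3
per_stage = 500.0 ms

500.0 ms


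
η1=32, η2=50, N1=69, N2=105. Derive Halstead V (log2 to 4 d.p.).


Formula: V = N * log2(η), where N = N1 + N2 and η = η1 + η2
η = 32 + 50 = 82
N = 69 + 105 = 174
log2(82) ≈ 6.3576
V = 174 * 6.3576 = 1106.22

1106.22


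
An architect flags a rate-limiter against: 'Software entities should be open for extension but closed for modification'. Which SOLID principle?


This describes the Open/Closed Principle (OCP)

Open/Closed Principle (OCP)


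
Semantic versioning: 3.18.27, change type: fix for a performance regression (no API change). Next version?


Current: 3.18.27
Change category: 'fix for a performance regression (no API change)' → patch bump
SemVer rule: patch bump → increment PATCH (MAJOR and MINOR unchanged)
New: 3.18.28

3.18.28


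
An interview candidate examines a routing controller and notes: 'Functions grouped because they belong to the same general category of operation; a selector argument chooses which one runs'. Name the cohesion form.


Reasoning: Grouped by category of activity, not by data or sequence
Type: Logical cohesion

Logical cohesion


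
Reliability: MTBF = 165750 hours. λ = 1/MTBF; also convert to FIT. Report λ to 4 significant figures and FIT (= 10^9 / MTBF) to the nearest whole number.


Formula: λ = 1 / MTBF; FIT = λ × 1e9 = 1e9 / MTBF
λ = 1 / 165750 ≈ 6.033e-06 failures/hour
FIT = 1e9 / 165750 ≈ 6033 failures per 1e9 hours (nearest whole number)

λ = 6.033e-06 /h, FIT = 6033


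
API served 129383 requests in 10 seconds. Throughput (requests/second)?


Formula: throughput = requests / seconds
throughput = 129383 / 10
throughput = 12938.3 requests/second

12938.3 requests/second


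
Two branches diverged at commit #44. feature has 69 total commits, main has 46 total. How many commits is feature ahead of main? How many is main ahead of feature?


Common ancestor: commit #44
feature commits after divergence: 69 - 44 = 25
main commits after divergence: 46 - 44 = 2
feature is 25 commits ahead of main
main is 2 commits ahead of feature

feature ahead: 25, main ahead: 2


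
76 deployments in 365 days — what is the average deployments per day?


Formula: deployments per day = releases / days
= 76 / 365
= 0.208 deploys/day
(equivalently, 1.46 deploys/week)

0.208 deploys/day


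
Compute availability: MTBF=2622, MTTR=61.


Availability = MTBF / (MTBF + MTTR)
Availability = 2622 / (2622 + 61)
Availability = 2622 / 2683
Availability = 97.7264%

97.7264%


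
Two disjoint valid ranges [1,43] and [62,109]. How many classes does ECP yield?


Valid ranges: [1,43] and [62,109]
Class 1: x < 1 — invalid
Class 2: 1 ≤ x ≤ 43 — valid
Class 3: 43 < x < 62 — invalid (gap between ranges)
Class 4: 62 ≤ x ≤ 109 — valid
Class 5: x > 109 — invalid
Total equivalence classes: 5

5 equivalence classes


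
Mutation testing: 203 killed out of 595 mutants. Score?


Mutation score = killed / total * 100
Mutation score = 203 / 595 * 100
Mutation score = 34.12%

34.12%


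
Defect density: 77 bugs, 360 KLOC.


Defect density = defects / KLOC
Defect density = 77 / 360
Defect density = 0.214 defects/KLOC

0.214 defects/KLOC


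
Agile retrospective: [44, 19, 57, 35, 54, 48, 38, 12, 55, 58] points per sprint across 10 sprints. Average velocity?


Formula: Avg velocity = Total points / Number of sprints
Points: [44, 19, 57, 35, 54, 48, 38, 12, 55, 58]
Sum = 44 + 19 + 57 + 35 + 54 + 48 + 38 + 12 + 55 + 58 = 420
Avg velocity = 420 / 10 = 42.0 points/sprint

42.0 points/sprint


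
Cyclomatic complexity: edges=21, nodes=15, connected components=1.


Formula: V(G) = E - N + 2P
V(G) = 21 - 15 + 2*1
V(G) = 6 + 2
V(G) = 8

8


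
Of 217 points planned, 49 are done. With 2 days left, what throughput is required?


Formula: Required rate = Remaining points / Days left
Remaining = 217 - 49 = 168 points
Required rate = 168 / 2 = 84.0 points/day

84.0 points/day


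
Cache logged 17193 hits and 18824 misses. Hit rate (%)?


Formula: hit rate = hits / (hits + misses) * 100
hit rate = 17193 / (17193 + 18824) * 100
hit rate = 17193 / 36017 * 100
hit rate = 47.74%

47.74%


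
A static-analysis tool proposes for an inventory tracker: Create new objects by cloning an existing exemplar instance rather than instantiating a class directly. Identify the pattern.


This matches the Prototype pattern

Prototype


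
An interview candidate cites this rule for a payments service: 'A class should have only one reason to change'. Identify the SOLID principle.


This describes the Single Responsibility Principle (SRP)

Single Responsibility Principle (SRP)


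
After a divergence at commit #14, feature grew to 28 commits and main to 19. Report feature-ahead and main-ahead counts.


Common ancestor: commit #14
feature commits after divergence: 28 - 14 = 14
main commits after divergence: 19 - 14 = 5
feature is 14 commits ahead of main
main is 5 commits ahead of feature

feature ahead: 14, main ahead: 5


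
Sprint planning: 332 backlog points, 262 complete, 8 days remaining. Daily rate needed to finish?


Formula: Required rate = Remaining points / Days left
Remaining = 332 - 262 = 70 points
Required rate = 70 / 8 = 8.75 points/day

8.75 points/day


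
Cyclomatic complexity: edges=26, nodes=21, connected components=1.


Formula: V(G) = E - N + 2P
V(G) = 26 - 21 + 2*1
V(G) = 5 + 2
V(G) = 7

7


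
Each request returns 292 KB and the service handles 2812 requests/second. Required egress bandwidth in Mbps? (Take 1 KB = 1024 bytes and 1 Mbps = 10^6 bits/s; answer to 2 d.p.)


Formula: Mbps = payload_bytes * RPS * 8 / 1e6
Payload per request = 292 KB = 292 * 1024 = 299008 bytes
Total bytes/sec = 299008 * 2812 = 840810496
Total bits/sec = 840810496 * 8 = 6726483968
Mbps = 6726483968 / 1e6 = 6726.48

6726.48 Mbps


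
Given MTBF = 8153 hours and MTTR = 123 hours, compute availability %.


Availability = MTBF / (MTBF + MTTR)
Availability = 8153 / (8153 + 123)
Availability = 8153 / 8276
Availability = 98.5138%

98.5138%


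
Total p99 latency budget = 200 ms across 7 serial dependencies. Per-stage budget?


Formula: per_stage = total_budget / stages
per_stage = 200 / 7
per_stage = 28.57 ms

28.57 ms


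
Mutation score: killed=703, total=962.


Mutation score = killed / total * 100
Mutation score = 703 / 962 * 100
Mutation score = 73.08%

73.08%


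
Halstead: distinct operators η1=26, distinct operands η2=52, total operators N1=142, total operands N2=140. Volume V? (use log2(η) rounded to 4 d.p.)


Formula: V = N * log2(η), where N = N1 + N2 and η = η1 + η2
η = 26 + 52 = 78
N = 142 + 140 = 282
log2(78) ≈ 6.2854
V = 282 * 6.2854 = 1772.48

1772.48


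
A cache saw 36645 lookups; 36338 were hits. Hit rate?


Formula: hit rate = hits / (hits + misses) * 100
hit rate = 36338 / (36338 + 307) * 100
hit rate = 36338 / 36645 * 100
hit rate = 99.16%

99.16%


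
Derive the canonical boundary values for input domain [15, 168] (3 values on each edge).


Range: [15, 168]
Boundaries: just below min, min, min+1, max-1, max, just above max
Values: [14, 15, 16, 167, 168, 169]

[14, 15, 16, 167, 168, 169]


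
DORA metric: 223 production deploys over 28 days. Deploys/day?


Formula: deployments per day = releases / days
= 223 / 28
= 7.964 deploys/day
(equivalently, 55.75 deploys/week)

7.964 deploys/day


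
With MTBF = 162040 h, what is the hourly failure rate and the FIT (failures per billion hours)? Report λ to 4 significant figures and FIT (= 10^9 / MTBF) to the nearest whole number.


Formula: λ = 1 / MTBF; FIT = λ × 1e9 = 1e9 / MTBF
λ = 1 / 162040 ≈ 6.171e-06 failures/hour
FIT = 1e9 / 162040 ≈ 6171 failures per 1e9 hours (nearest whole number)

λ = 6.171e-06 /h, FIT = 6171


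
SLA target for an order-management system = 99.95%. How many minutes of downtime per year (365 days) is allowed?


Formula: allowed downtime = period * (100 - SLA) / 100
Period (year (365 days)) = 525600 minutes
Unavailability fraction = (100 - 99.95) / 100
Allowed downtime = 525600 * (100 - 99.95) / 100
Allowed downtime = 262.8 minutes

262.8 minutes


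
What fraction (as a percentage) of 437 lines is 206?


Coverage = covered / total * 100
Coverage = 206 / 437 * 100
Coverage = 47.14%

47.14%


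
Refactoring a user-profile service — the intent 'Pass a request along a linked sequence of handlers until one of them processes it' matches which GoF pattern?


This matches the Chain of Responsibility pattern

Chain of Responsibility


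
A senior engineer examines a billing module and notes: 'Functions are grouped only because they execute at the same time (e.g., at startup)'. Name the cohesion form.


Reasoning: Related by timing only
Type: Temporal cohesion

Temporal cohesion


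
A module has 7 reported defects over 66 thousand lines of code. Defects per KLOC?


Defect density = defects / KLOC
Defect density = 7 / 66
Defect density = 0.106 defects/KLOC

0.106 defects/KLOC


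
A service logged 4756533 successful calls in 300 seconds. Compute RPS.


Formula: throughput = requests / seconds
throughput = 4756533 / 300
throughput = 15855.11 requests/second

15855.11 requests/second


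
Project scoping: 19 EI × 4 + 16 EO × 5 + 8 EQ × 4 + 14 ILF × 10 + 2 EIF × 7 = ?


UFP = EI*4 + EO*5 + EQ*4 + ILF*10 + EIF*7
UFP = 19*4 + 16*5 + 8*4 + 14*10 + 2*7
UFP = 76 + 80 + 32 + 140 + 14
UFP = 342

342


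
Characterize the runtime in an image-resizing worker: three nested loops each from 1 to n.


Reasoning: three levels of nesting over n
Complexity: O(n^3)

O(n^3)


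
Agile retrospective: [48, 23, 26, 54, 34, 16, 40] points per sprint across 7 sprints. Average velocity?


Formula: Avg velocity = Total points / Number of sprints
Points: [48, 23, 26, 54, 34, 16, 40]
Sum = 48 + 23 + 26 + 54 + 34 + 16 + 40 = 241
Avg velocity = 241 / 7 = 34.43 points/sprint

34.43 points/sprint


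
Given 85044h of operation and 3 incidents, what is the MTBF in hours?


Formula: MTBF = Total operating time / Number of failures
MTBF = 85044 / 3
MTBF = 28348.0 hours

28348.0 hours


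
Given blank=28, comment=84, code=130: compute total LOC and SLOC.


Total LOC = blank + comment + code
Total LOC = 28 + 84 + 130 = 242
SLOC (source only) = code = 130

Total LOC: 242, SLOC: 130


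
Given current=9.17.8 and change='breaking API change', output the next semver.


Current: 9.17.8
Change category: 'breaking API change' → major bump
SemVer rule: major bump → increment MAJOR, reset MINOR and PATCH to 0
New: 10.0.0

10.0.0


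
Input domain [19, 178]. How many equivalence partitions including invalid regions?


Valid range: [19, 178]
Class 1: x < 19 — invalid
Class 2: 19 ≤ x ≤ 178 — valid
Class 3: x > 178 — invalid
Total equivalence classes: 3

3 equivalence classes


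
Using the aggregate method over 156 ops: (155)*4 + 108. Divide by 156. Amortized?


Formula: Amortized cost = Total cost / Operations
Total cost = (155 * 4) + (1 * 108)
Total cost = 620 + 108 = 728
Amortized = 728 / 156 = 4.6667

4.6667


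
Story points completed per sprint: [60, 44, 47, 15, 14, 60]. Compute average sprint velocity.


Formula: Avg velocity = Total points / Number of sprints
Points: [60, 44, 47, 15, 14, 60]
Sum = 60 + 44 + 47 + 15 + 14 + 60 = 240
Avg velocity = 240 / 6 = 40.0 points/sprint

40.0 points/sprint


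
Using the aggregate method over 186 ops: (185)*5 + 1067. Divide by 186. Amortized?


Formula: Amortized cost = Total cost / Operations
Total cost = (185 * 5) + (1 * 1067)
Total cost = 925 + 1067 = 1992
Amortized = 1992 / 186 = 10.7097

10.7097


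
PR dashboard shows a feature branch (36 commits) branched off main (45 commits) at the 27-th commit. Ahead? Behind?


Common ancestor: commit #27
feature commits after divergence: 36 - 27 = 9
main commits after divergence: 45 - 27 = 18
feature is 9 commits ahead of main
main is 18 commits ahead of feature

feature ahead: 9, main ahead: 18


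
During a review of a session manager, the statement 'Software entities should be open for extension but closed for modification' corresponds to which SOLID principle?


This describes the Open/Closed Principle (OCP)

Open/Closed Principle (OCP)


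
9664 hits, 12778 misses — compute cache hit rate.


Formula: hit rate = hits / (hits + misses) * 100
hit rate = 9664 / (9664 + 12778) * 100
hit rate = 9664 / 22442 * 100
hit rate = 43.06%

43.06%


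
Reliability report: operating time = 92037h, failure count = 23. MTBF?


Formula: MTBF = Total operating time / Number of failures
MTBF = 92037 / 23
MTBF = 4001.61 hours

4001.61 hours


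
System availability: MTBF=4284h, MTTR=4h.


Availability = MTBF / (MTBF + MTTR)
Availability = 4284 / (4284 + 4)
Availability = 4284 / 4288
Availability = 99.9067%

99.9067%


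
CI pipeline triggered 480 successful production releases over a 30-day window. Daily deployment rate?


Formula: deployments per day = releases / days
= 480 / 30
= 16.0 deploys/day
(equivalently, 112.0 deploys/week)

16.0 deploys/day


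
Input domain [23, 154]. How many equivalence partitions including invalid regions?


Valid range: [23, 154]
Class 1: x < 23 — invalid
Class 2: 23 ≤ x ≤ 154 — valid
Class 3: x > 154 — invalid
Total equivalence classes: 3

3 equivalence classes


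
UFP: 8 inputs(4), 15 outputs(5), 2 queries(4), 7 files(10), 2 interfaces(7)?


UFP = EI*4 + EO*5 + EQ*4 + ILF*10 + EIF*7
UFP = 8*4 + 15*5 + 2*4 + 7*10 + 2*7
UFP = 32 + 75 + 8 + 70 + 14
UFP = 199

199


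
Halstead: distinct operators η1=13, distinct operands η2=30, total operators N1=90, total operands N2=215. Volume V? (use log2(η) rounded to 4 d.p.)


Formula: V = N * log2(η), where N = N1 + N2 and η = η1 + η2
η = 13 + 30 = 43
N = 90 + 215 = 305
log2(43) ≈ 5.4263
V = 305 * 5.4263 = 1655.02

1655.02


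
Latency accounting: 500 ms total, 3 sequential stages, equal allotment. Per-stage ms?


Formula: per_stage = total_budget / stages
per_stage = 500 / 3
per_stage = 166.67 ms

166.67 ms


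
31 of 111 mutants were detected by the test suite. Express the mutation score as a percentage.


Mutation score = killed / total * 100
Mutation score = 31 / 111 * 100
Mutation score = 27.93%

27.93%


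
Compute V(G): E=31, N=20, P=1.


Formula: V(G) = E - N + 2P
V(G) = 31 - 20 + 2*1
V(G) = 11 + 2
V(G) = 13

13


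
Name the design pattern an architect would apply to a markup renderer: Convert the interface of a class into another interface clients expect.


This matches the Adapter pattern

Adapter


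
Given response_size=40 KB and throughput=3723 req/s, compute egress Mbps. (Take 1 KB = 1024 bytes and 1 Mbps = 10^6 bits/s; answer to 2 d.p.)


Formula: Mbps = payload_bytes * RPS * 8 / 1e6
Payload per request = 40 KB = 40 * 1024 = 40960 bytes
Total bytes/sec = 40960 * 3723 = 152494080
Total bits/sec = 152494080 * 8 = 1219952640
Mbps = 1219952640 / 1e6 = 1219.95

1219.95 Mbps


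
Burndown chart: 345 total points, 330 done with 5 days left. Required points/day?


Formula: Required rate = Remaining points / Days left
Remaining = 345 - 330 = 15 points
Required rate = 15 / 5 = 3.0 points/day

3.0 points/day


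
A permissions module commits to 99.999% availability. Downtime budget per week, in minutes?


Formula: allowed downtime = period * (100 - SLA) / 100
Period (week) = 10080 minutes
Unavailability fraction = (100 - 99.999) / 100
Allowed downtime = 10080 * (100 - 99.999) / 100
Allowed downtime = 0.1008 minutes

0.1008 minutes


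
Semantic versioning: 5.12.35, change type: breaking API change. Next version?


Current: 5.12.35
Change category: 'breaking API change' → major bump
SemVer rule: major bump → increment MAJOR, reset MINOR and PATCH to 0
New: 6.0.0

6.0.0


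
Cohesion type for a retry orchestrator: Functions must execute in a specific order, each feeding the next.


Reasoning: Output of one is input to next
Type: Sequential cohesion

Sequential cohesion


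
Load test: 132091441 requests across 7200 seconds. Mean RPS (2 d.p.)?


Formula: throughput = requests / seconds
throughput = 132091441 / 7200
throughput = 18346.03 requests/second

18346.03 requests/second


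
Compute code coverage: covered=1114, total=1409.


Coverage = covered / total * 100
Coverage = 1114 / 1409 * 100
Coverage = 79.06%

79.06%


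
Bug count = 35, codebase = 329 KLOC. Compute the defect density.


Defect density = defects / KLOC
Defect density = 35 / 329
Defect density = 0.106 defects/KLOC

0.106 defects/KLOC


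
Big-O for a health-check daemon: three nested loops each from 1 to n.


Reasoning: three levels of nesting over n
Complexity: O(n^3)

O(n^3)


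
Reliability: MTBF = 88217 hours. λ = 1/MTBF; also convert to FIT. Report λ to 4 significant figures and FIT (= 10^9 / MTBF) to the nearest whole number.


Formula: λ = 1 / MTBF; FIT = λ × 1e9 = 1e9 / MTBF
λ = 1 / 88217 ≈ 1.134e-05 failures/hour
FIT = 1e9 / 88217 ≈ 11336 failures per 1e9 hours (nearest whole number)

λ = 1.134e-05 /h, FIT = 11336


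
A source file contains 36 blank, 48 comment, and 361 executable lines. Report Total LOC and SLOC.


Total LOC = blank + comment + code
Total LOC = 36 + 48 + 361 = 445
SLOC (source only) = code = 361

Total LOC: 445, SLOC: 361


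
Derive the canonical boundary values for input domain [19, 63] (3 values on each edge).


Range: [19, 63]
Boundaries: just below min, min, min+1, max-1, max, just above max
Values: [18, 19, 20, 62, 63, 64]

[18, 19, 20, 62, 63, 64]


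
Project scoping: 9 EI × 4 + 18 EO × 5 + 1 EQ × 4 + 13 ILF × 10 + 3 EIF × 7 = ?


UFP = EI*4 + EO*5 + EQ*4 + ILF*10 + EIF*7
UFP = 9*4 + 18*5 + 1*4 + 13*10 + 3*7
UFP = 36 + 90 + 4 + 130 + 21
UFP = 281

281


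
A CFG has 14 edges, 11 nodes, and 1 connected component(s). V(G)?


Formula: V(G) = E - N + 2P
V(G) = 14 - 11 + 2*1
V(G) = 3 + 2
V(G) = 5

5


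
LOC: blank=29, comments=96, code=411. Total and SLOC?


Total LOC = blank + comment + code
Total LOC = 29 + 96 + 411 = 536
SLOC (source only) = code = 411

Total LOC: 536, SLOC: 411


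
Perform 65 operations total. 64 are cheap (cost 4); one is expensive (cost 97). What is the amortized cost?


Formula: Amortized cost = Total cost / Operations
Total cost = (64 * 4) + (1 * 97)
Total cost = 256 + 97 = 353
Amortized = 353 / 65 = 5.4308

5.4308


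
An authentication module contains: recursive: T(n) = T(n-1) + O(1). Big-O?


Reasoning: linear recursion with constant work per frame
Complexity: O(n)

O(n)


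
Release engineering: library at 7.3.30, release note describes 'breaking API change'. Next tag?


Current: 7.3.30
Change category: 'breaking API change' → major bump
SemVer rule: major bump → increment MAJOR, reset MINOR and PATCH to 0
New: 8.0.0

8.0.0


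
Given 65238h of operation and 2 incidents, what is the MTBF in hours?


Formula: MTBF = Total operating time / Number of failures
MTBF = 65238 / 2
MTBF = 32619.0 hours

32619.0 hours


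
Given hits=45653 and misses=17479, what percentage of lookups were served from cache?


Formula: hit rate = hits / (hits + misses) * 100
hit rate = 45653 / (45653 + 17479) * 100
hit rate = 45653 / 63132 * 100
hit rate = 72.31%

72.31%


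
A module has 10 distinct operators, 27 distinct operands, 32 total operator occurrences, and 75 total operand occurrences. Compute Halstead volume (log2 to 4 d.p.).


Formula: V = N * log2(η), where N = N1 + N2 and η = η1 + η2
η = 10 + 27 = 37
N = 32 + 75 = 107
log2(37) ≈ 5.2095
V = 107 * 5.2095 = 557.42

557.42


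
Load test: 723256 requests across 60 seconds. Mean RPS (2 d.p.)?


Formula: throughput = requests / seconds
throughput = 723256 / 60
throughput = 12054.27 requests/second

12054.27 requests/second


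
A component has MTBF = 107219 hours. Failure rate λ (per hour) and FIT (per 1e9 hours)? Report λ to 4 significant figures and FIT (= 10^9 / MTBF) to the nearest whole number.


Formula: λ = 1 / MTBF; FIT = λ × 1e9 = 1e9 / MTBF
λ = 1 / 107219 ≈ 9.327e-06 failures/hour
FIT = 1e9 / 107219 ≈ 9327 failures per 1e9 hours (nearest whole number)

λ = 9.327e-06 /h, FIT = 9327


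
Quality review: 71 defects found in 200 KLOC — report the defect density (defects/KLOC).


Defect density = defects / KLOC
Defect density = 71 / 200
Defect density = 0.355 defects/KLOC

0.355 defects/KLOC


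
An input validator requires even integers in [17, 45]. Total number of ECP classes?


Constraint: even integers in [17, 45]
Class 1: x < 17 — out-of-range invalid
Class 2: x in [17,45] but odd — wrong type invalid
Class 3: x in [17,45] and even — valid
Class 4: x > 45 — out-of-range invalid
Total equivalence classes: 4

4 equivalence classes


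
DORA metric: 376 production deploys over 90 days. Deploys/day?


Formula: deployments per day = releases / days
= 376 / 90
= 4.178 deploys/day
(equivalently, 29.24 deploys/week)

4.178 deploys/day


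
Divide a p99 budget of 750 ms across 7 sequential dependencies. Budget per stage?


Formula: per_stage = total_budget / stages
per_stage = 750 / 7
per_stage = 107.14 ms

107.14 ms


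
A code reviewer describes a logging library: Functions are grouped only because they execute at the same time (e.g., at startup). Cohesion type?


Reasoning: Related by timing only
Type: Temporal cohesion

Temporal cohesion


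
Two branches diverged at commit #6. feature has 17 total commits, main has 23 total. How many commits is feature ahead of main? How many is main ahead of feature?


Common ancestor: commit #6
feature commits after divergence: 17 - 6 = 11
main commits after divergence: 23 - 6 = 17
feature is 11 commits ahead of main
main is 17 commits ahead of feature

feature ahead: 11, main ahead: 17


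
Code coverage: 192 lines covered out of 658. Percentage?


Coverage = covered / total * 100
Coverage = 192 / 658 * 100
Coverage = 29.18%

29.18%


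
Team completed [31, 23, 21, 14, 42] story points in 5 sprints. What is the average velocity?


Formula: Avg velocity = Total points / Number of sprints
Points: [31, 23, 21, 14, 42]
Sum = 31 + 23 + 21 + 14 + 42 = 131
Avg velocity = 131 / 5 = 26.2 points/sprint

26.2 points/sprint


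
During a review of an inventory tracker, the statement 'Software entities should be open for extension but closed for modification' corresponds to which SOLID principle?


This describes the Open/Closed Principle (OCP)

Open/Closed Principle (OCP)


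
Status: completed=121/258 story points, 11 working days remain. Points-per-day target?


Formula: Required rate = Remaining points / Days left
Remaining = 258 - 121 = 137 points
Required rate = 137 / 11 = 12.45 points/day

12.45 points/day


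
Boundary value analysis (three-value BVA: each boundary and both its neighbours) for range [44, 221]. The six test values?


Range: [44, 221]
Boundaries: just below min, min, min+1, max-1, max, just above max
Values: [43, 44, 45, 220, 221, 222]

[43, 44, 45, 220, 221, 222]


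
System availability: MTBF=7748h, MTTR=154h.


Availability = MTBF / (MTBF + MTTR)
Availability = 7748 / (7748 + 154)
Availability = 7748 / 7902
Availability = 98.0511%

98.0511%


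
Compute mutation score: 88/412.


Mutation score = killed / total * 100
Mutation score = 88 / 412 * 100
Mutation score = 21.36%

21.36%


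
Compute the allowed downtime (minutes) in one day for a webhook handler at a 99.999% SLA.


Formula: allowed downtime = period * (100 - SLA) / 100
Period (day) = 1440 minutes
Unavailability fraction = (100 - 99.999) / 100
Allowed downtime = 1440 * (100 - 99.999) / 100
Allowed downtime = 0.0144 minutes

0.0144 minutes


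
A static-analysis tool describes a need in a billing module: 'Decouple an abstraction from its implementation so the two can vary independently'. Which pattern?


This matches the Bridge pattern

Bridge


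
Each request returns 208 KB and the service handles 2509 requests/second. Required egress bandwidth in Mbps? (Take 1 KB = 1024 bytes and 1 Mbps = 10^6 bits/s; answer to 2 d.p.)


Formula: Mbps = payload_bytes * RPS * 8 / 1e6
Payload per request = 208 KB = 208 * 1024 = 212992 bytes
Total bytes/sec = 212992 * 2509 = 534396928
Total bits/sec = 534396928 * 8 = 4275175424
Mbps = 4275175424 / 1e6 = 4275.18

4275.18 Mbps
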